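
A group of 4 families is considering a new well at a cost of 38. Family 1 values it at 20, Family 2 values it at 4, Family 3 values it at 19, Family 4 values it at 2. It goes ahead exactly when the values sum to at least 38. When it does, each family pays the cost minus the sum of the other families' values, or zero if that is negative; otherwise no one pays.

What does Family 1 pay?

13

Total value 45 ≥ cost 38, so the project is built.
The other families' values sum to 25.
Cost minus that sum is 38 - 25 = 13.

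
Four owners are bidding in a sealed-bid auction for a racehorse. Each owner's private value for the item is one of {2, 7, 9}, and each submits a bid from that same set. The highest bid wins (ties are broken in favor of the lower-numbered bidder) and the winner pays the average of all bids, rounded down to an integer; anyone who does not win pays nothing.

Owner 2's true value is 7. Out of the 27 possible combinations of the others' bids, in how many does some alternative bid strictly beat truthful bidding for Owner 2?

Others bid (2, 2, 9): truth gives 0; bid 9 gives 2 > 0. Violating.
Others bid (2, 7, 9): truth gives 0; bid 9 gives 1 > 0. Violating.
Others bid (2, 9, 2): truth gives 0; bid 9 gives 2 > 0. Violating.
Others bid (2, 9, 7): truth gives 0; bid 9 gives 1 > 0. Violating.
Others bid (2, 2, 2): truth gives 4; no alternative beats it.
Others bid (2, 2, 7): truth gives 3; no alternative beats it.
(Checking all 27 profiles: 9 have a profitable deviation, 18 do not.)

9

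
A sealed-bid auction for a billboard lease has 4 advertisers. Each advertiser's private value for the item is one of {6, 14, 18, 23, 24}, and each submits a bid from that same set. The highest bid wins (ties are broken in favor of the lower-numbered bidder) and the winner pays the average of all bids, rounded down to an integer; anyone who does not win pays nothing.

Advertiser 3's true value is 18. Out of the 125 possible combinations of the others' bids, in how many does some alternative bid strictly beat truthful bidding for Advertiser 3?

31

Others bid (6, 6, 6): truth gives 9; bid 14 gives 10 > 9. Violating.
Others bid (6, 6, 14): truth gives 7; bid 14 gives 8 > 7. Violating.
Others bid (6, 6, 23): truth gives 0; bid 23 gives 4 > 0. Violating.
Others bid (6, 6, 24): truth gives 0; bid 24 gives 3 > 0. Violating.
Others bid (6, 6, 18): truth gives 6; no alternative beats it.
Others bid (6, 14, 6): truth gives 7; no alternative beats it.
(Checking all 125 profiles: 31 have a profitable deviation, 94 do not.)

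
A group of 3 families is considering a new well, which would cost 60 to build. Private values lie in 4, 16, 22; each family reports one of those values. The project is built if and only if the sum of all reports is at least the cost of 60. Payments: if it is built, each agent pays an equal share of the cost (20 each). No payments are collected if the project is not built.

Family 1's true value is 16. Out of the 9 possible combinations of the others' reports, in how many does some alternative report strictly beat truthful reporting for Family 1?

Others report (22, 22): truth gives -4; report 4 gives 0 > -4. Violating.
Others report (4, 4): truth gives 0; no alternative beats it.
Others report (4, 16): truth gives 0; no alternative beats it.
(Checking all 9 profiles: 1 has a profitable deviation, 8 do not.)

1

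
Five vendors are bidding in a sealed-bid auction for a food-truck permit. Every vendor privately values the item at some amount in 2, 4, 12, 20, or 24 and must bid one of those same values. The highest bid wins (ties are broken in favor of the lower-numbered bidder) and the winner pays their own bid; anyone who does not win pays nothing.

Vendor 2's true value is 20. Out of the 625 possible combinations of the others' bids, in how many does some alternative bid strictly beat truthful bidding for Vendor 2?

54

Others bid (2, 2, 2, 2): truth gives 0; bid 4 gives 16 > 0. Violating.
Others bid (2, 2, 2, 4): truth gives 0; bid 4 gives 16 > 0. Violating.
Others bid (2, 2, 2, 12): truth gives 0; bid 12 gives 8 > 0. Violating.
Others bid (2, 2, 4, 2): truth gives 0; bid 4 gives 16 > 0. Violating.
Others bid (2, 2, 2, 20): truth gives 0; no alternative beats it.
Others bid (2, 2, 2, 24): truth gives 0; no alternative beats it.
(Checking all 625 profiles: 54 have a profitable deviation, 571 do not.)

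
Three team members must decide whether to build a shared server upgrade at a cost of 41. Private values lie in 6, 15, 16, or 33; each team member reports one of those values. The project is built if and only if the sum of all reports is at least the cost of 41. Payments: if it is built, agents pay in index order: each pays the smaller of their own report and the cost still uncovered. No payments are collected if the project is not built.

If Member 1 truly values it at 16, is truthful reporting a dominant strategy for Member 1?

No

Consider the case where Member 2 reports 6 and Member 3 reports 33.
Truthful report 16: project built, pays 16, utility 16 - 16 = 0.
Report 6 instead: project built, pays 6, utility 16 - 6 = 10.
Since 10 > 0, reporting 6 is strictly better here, so truthful reporting is not dominant.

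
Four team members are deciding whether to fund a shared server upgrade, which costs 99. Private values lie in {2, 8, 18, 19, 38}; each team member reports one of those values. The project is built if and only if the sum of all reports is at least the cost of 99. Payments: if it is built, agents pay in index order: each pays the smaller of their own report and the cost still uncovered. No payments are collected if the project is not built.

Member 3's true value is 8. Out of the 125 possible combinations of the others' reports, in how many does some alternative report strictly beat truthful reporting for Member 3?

Others report (38, 38, 38): truth gives 0; report 2 gives 6 > 0. Violating.
Others report (2, 2, 2): truth gives 0; no alternative beats it.
Others report (2, 2, 8): truth gives 0; no alternative beats it.
(Checking all 125 profiles: 1 has a profitable deviation, 124 do not.)

1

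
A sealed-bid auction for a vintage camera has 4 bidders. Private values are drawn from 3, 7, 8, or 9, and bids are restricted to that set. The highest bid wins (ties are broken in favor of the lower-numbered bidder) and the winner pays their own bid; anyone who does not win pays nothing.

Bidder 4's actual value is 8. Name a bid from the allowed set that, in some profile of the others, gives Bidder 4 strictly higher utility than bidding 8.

7

Suppose Bidder 1 bids 3, Bidder 2 bids 3 and Bidder 3 bids 3.
Bid 8: wins, pays 8, utility 8 - 8 = 0.
Bid 7: wins, pays 7, utility 8 - 7 = 1.
So bidding 7 beats truth here (1 > 0).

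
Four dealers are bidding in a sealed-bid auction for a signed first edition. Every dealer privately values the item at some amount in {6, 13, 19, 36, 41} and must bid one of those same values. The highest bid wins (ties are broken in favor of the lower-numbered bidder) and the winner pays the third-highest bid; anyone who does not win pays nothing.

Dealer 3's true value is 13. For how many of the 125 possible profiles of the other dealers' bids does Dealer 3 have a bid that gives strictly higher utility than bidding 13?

Others bid (6, 6, 19): truth gives 0; bid 19 gives 7 > 0. Violating.
Others bid (6, 6, 36): truth gives 0; bid 36 gives 7 > 0. Violating.
Others bid (6, 6, 41): truth gives 0; bid 41 gives 7 > 0. Violating.
Others bid (6, 13, 6): truth gives 0; bid 19 gives 7 > 0. Violating.
Others bid (6, 6, 6): truth gives 7; no alternative beats it.
Others bid (6, 6, 13): truth gives 7; no alternative beats it.
(Checking all 125 profiles: 9 have a profitable deviation, 116 do not.)

9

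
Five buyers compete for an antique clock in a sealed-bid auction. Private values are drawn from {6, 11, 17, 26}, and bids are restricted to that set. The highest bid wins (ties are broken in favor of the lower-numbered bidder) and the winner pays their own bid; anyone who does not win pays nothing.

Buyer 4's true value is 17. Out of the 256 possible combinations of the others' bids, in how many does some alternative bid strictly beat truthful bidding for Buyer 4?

Others bid (6, 6, 6, 6): truth gives 0; bid 11 gives 6 > 0. Violating.
Others bid (6, 6, 6, 11): truth gives 0; bid 11 gives 6 > 0. Violating.
Others bid (6, 6, 6, 17): truth gives 0; no alternative beats it.
Others bid (6, 6, 6, 26): truth gives 0; no alternative beats it.
(Checking all 256 profiles: 2 have a profitable deviation, 254 do not.)

2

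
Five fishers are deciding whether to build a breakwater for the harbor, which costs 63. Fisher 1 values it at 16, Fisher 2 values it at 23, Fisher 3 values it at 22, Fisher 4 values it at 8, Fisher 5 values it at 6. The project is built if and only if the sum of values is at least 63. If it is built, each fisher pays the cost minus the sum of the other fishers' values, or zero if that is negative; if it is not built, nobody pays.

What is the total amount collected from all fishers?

25

Total value 75 ≥ cost 63, so it is built.
Fisher 1: others sum to 59; max(0, 63 - 59) = 4.
Fisher 2: others sum to 52; max(0, 63 - 52) = 11.
Fisher 3: others sum to 53; max(0, 63 - 53) = 10.
Fisher 4: others sum to 67; max(0, 63 - 67) = 0.
Fisher 5: others sum to 69; max(0, 63 - 69) = 0.
Total collected = 4 + 11 + 10 + 0 + 0 = 25.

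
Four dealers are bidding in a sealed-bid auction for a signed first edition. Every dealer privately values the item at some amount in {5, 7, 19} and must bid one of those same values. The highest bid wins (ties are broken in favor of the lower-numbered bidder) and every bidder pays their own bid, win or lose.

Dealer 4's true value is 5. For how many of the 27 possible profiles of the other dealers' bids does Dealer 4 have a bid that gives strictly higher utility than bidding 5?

Others bid (5, 5, 5): truth gives -5; bid 7 gives -2 > -5. Violating.
Others bid (5, 5, 7): truth gives -5; no alternative beats it.
Others bid (5, 5, 19): truth gives -5; no alternative beats it.
(Checking all 27 profiles: 1 has a profitable deviation, 26 do not.)

1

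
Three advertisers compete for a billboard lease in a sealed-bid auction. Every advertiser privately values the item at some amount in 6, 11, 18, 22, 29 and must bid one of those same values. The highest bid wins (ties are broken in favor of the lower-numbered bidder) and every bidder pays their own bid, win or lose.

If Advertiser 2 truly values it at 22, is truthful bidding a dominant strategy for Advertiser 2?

No

Consider the case where Advertiser 1 bids 6 and Advertiser 3 bids 6.
Truthful bid 22: wins, pays 22, utility 22 - 22 = 0.
Bid 11 instead: wins, pays 11, utility 22 - 11 = 11.
Since 11 > 0, bidding 11 is strictly better here, so truthful bidding is not dominant.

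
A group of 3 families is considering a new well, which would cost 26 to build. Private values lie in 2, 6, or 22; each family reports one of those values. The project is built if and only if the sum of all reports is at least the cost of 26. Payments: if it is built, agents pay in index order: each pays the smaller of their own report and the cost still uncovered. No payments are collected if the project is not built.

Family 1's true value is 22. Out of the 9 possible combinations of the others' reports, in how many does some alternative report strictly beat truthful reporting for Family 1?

5

Others report (2, 22): truth gives 0; report 2 gives 20 > 0. Violating.
Others report (6, 22): truth gives 0; report 2 gives 20 > 0. Violating.
Others report (22, 2): truth gives 0; report 2 gives 20 > 0. Violating.
Others report (22, 6): truth gives 0; report 2 gives 20 > 0. Violating.
Others report (2, 2): truth gives 0; no alternative beats it.
Others report (2, 6): truth gives 0; no alternative beats it.
(Checking all 9 profiles: 5 have a profitable deviation, 4 do not.)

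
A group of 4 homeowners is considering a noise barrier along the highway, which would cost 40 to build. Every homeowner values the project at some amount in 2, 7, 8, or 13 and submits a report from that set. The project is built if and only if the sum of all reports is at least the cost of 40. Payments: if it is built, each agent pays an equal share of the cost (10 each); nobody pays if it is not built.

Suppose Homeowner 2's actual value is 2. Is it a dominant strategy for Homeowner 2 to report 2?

Yes

Check each profile of the others' reports and compare truth against every alternative report.
Others report (7, 13, 13): truth gives 0, best alternative gives -8.
Others report (8, 13, 13): truth gives 0, best alternative gives -8.
Others report (13, 7, 13): truth gives 0, best alternative gives -8.
Others report (13, 8, 13): truth gives 0, best alternative gives -8.
Others report (13, 13, 7): truth gives 0, best alternative gives -8.
Others report (13, 13, 8): truth gives 0, best alternative gives -8.
(Remaining 58 profiles checked similarly; truth is weakly best in each.)
In every case the truthful report is at least as good as any alternative, so it is a dominant strategy.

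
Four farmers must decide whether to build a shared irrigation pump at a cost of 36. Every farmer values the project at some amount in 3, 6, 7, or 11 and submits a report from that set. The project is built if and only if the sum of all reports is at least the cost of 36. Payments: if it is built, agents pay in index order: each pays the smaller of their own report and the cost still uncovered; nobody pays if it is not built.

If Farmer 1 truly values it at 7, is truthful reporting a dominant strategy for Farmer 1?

No

Consider the case where Farmer 2 reports 11, Farmer 3 reports 11 and Farmer 4 reports 11.
Truthful report 7: project built, pays 7, utility 7 - 7 = 0.
Report 3 instead: project built, pays 3, utility 7 - 3 = 4.
Since 4 > 0, reporting 3 is strictly better here, so truthful reporting is not dominant.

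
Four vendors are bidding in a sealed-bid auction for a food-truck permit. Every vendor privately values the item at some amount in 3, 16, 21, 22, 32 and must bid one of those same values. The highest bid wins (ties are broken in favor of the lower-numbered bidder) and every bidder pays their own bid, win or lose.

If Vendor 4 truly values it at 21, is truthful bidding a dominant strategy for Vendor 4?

No

Consider the case where Vendor 1 bids 3, Vendor 2 bids 3 and Vendor 3 bids 3.
Truthful bid 21: wins, pays 21, utility 21 - 21 = 0.
Bid 16 instead: wins, pays 16, utility 21 - 16 = 5.
Since 5 > 0, bidding 16 is strictly better here, so truthful bidding is not dominant.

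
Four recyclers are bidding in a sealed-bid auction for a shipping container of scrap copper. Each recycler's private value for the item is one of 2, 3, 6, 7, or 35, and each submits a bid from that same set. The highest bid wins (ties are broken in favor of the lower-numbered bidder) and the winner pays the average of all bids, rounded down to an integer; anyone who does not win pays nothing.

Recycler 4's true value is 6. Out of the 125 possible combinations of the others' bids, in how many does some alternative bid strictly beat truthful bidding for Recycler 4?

Others bid (2, 2, 2): truth gives 3; bid 3 gives 4 > 3. Violating.
Others bid (2, 2, 6): truth gives 0; bid 7 gives 2 > 0. Violating.
Others bid (2, 3, 6): truth gives 0; bid 7 gives 2 > 0. Violating.
Others bid (2, 6, 2): truth gives 0; bid 7 gives 2 > 0. Violating.
Others bid (2, 2, 3): truth gives 3; no alternative beats it.
Others bid (2, 2, 7): truth gives 0; no alternative beats it.
(Checking all 125 profiles: 19 have a profitable deviation, 106 do not.)

19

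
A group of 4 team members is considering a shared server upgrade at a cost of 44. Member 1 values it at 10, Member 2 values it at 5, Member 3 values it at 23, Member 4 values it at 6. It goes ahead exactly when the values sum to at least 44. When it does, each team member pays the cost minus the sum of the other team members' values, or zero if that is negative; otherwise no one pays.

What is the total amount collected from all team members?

44

Total value 44 ≥ cost 44, so it is built.
Member 1: others sum to 34; max(0, 44 - 34) = 10.
Member 2: others sum to 39; max(0, 44 - 39) = 5.
Member 3: others sum to 21; max(0, 44 - 21) = 23.
Member 4: others sum to 38; max(0, 44 - 38) = 6.
Total collected = 10 + 5 + 23 + 6 = 44.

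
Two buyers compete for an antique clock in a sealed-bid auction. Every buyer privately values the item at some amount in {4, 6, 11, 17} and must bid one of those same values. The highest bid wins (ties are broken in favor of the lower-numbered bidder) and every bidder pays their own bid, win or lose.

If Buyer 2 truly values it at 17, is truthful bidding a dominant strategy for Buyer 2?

Consider the case where Buyer 1 bids 4.
Truthful bid 17: wins, pays 17, utility 17 - 17 = 0.
Bid 6 instead: wins, pays 6, utility 17 - 6 = 11.
Since 11 > 0, bidding 6 is strictly better here, so truthful bidding is not dominant.

No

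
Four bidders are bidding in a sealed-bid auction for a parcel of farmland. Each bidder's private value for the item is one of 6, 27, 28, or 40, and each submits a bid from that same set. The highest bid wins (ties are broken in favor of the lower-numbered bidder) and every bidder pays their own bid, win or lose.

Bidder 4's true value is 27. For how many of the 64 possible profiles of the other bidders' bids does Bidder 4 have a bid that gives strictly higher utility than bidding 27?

63

Others bid (6, 6, 27): truth gives -27; bid 28 gives -1 > -27. Violating.
Others bid (6, 6, 28): truth gives -27; bid 6 gives -6 > -27. Violating.
Others bid (6, 6, 40): truth gives -27; bid 6 gives -6 > -27. Violating.
Others bid (6, 27, 6): truth gives -27; bid 28 gives -1 > -27. Violating.
Others bid (6, 6, 6): truth gives 0; no alternative beats it.
(Checking all 64 profiles: 63 have a profitable deviation, 1 does not.)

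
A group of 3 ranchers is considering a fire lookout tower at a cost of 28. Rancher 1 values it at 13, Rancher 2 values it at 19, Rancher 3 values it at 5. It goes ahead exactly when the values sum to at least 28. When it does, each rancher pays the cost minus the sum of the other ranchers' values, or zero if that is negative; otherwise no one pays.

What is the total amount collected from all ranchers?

14

Total value 37 ≥ cost 28, so it is built.
Rancher 1: others sum to 24; max(0, 28 - 24) = 4.
Rancher 2: others sum to 18; max(0, 28 - 18) = 10.
Rancher 3: others sum to 32; max(0, 28 - 32) = 0.
Total collected = 4 + 10 + 0 = 14.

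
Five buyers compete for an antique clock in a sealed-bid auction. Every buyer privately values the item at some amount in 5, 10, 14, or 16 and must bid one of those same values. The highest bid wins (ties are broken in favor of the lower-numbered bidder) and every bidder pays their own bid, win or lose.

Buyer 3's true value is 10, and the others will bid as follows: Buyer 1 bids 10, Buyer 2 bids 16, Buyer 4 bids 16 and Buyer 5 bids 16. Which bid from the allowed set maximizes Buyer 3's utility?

Bid 5: loses but pays 5, utility -5.
Bid 10: loses but pays 10, utility -10.
Bid 14: loses but pays 14, utility -14.
Bid 16: loses but pays 16, utility -16.
The best choice is 5 with utility -5.

5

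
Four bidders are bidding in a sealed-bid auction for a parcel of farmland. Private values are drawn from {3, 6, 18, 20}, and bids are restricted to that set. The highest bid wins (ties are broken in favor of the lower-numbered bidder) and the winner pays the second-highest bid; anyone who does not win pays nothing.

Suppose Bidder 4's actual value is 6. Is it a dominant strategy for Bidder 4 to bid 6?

Yes

Check each profile of the others' bids and compare truth against every alternative bid.
Others bid (3, 3, 3): truth gives 3, best alternative gives 3.
Others bid (3, 3, 6): truth gives 0, best alternative gives 0.
Others bid (3, 3, 18): truth gives 0, best alternative gives 0.
Others bid (3, 3, 20): truth gives 0, best alternative gives 0.
Others bid (3, 6, 3): truth gives 0, best alternative gives 0.
Others bid (3, 6, 6): truth gives 0, best alternative gives 0.
(Remaining 58 profiles checked similarly; truth is weakly best in each.)
In every case the truthful bid is at least as good as any alternative, so it is a dominant strategy.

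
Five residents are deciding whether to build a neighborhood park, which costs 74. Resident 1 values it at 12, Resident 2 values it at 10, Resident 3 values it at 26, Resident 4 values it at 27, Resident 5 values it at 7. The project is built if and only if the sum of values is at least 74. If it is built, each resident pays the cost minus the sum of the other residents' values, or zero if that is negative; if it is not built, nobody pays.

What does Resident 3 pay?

Total value 82 ≥ cost 74, so the project is built.
The other residents' values sum to 56.
Cost minus that sum is 74 - 56 = 18.

18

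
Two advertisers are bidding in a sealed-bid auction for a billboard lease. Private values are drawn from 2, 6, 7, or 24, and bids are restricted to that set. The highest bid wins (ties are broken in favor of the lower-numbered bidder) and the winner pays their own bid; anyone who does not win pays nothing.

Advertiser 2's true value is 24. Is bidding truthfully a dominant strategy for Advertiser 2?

Consider the case where Advertiser 1 bids 2.
Truthful bid 24: wins, pays 24, utility 24 - 24 = 0.
Bid 6 instead: wins, pays 6, utility 24 - 6 = 18.
Since 18 > 0, bidding 6 is strictly better here, so truthful bidding is not dominant.

No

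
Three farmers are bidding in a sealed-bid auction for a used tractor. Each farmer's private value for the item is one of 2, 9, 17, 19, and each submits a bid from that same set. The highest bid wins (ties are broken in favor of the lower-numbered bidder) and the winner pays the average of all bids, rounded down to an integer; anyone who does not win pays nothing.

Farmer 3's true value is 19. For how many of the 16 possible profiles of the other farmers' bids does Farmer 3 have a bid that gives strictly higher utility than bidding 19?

Others bid (2, 2): truth gives 12; bid 9 gives 15 > 12. Violating.
Others bid (2, 9): truth gives 9; bid 17 gives 10 > 9. Violating.
Others bid (9, 2): truth gives 9; bid 17 gives 10 > 9. Violating.
Others bid (9, 9): truth gives 7; bid 17 gives 8 > 7. Violating.
Others bid (2, 17): truth gives 7; no alternative beats it.
Others bid (2, 19): truth gives 0; no alternative beats it.
(Checking all 16 profiles: 4 have a profitable deviation, 12 do not.)

4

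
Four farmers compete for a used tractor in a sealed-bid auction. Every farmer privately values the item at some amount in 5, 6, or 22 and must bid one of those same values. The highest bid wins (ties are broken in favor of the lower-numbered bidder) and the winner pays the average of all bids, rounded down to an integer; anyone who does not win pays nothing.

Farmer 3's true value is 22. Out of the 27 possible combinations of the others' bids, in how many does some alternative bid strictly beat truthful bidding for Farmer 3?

2

Others bid (5, 5, 5): truth gives 13; bid 6 gives 17 > 13. Violating.
Others bid (5, 5, 6): truth gives 13; bid 6 gives 17 > 13. Violating.
Others bid (5, 5, 22): truth gives 9; no alternative beats it.
Others bid (5, 6, 5): truth gives 13; no alternative beats it.
(Checking all 27 profiles: 2 have a profitable deviation, 25 do not.)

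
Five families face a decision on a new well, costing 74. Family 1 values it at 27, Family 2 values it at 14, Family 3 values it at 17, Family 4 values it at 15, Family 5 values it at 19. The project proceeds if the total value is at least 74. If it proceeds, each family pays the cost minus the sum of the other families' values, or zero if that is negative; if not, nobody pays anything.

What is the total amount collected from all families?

10

Total value 92 ≥ cost 74, so it is built.
Family 1: others sum to 65; max(0, 74 - 65) = 9.
Family 2: others sum to 78; max(0, 74 - 78) = 0.
Family 3: others sum to 75; max(0, 74 - 75) = 0.
Family 4: others sum to 77; max(0, 74 - 77) = 0.
Family 5: others sum to 73; max(0, 74 - 73) = 1.
Total collected = 9 + 0 + 0 + 0 + 1 = 10.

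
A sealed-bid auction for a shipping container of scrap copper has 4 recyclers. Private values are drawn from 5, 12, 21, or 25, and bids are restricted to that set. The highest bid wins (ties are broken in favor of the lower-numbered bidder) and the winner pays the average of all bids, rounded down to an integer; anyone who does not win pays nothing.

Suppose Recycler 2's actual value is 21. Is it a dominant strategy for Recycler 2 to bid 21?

Consider the case where Recycler 1 bids 5, Recycler 3 bids 5 and Recycler 4 bids 5.
Truthful bid 21: wins, pays 9, utility 21 - 9 = 12.
Bid 12 instead: wins, pays 6, utility 21 - 6 = 15.
Since 15 > 12, bidding 12 is strictly better here, so truthful bidding is not dominant.

No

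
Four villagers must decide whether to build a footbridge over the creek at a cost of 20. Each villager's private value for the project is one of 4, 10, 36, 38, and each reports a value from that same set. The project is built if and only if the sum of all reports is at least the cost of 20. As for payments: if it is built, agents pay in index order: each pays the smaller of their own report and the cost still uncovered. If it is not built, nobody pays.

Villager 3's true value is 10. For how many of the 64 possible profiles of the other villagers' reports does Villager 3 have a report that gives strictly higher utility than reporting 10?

Others report (4, 4, 10): truth gives 0; report 4 gives 6 > 0. Violating.
Others report (4, 4, 36): truth gives 0; report 4 gives 6 > 0. Violating.
Others report (4, 4, 38): truth gives 0; report 4 gives 6 > 0. Violating.
Others report (4, 10, 4): truth gives 4; report 4 gives 6 > 4. Violating.
Others report (4, 4, 4): truth gives 0; no alternative beats it.
Others report (4, 36, 4): truth gives 10; no alternative beats it.
(Checking all 64 profiles: 11 have a profitable deviation, 53 do not.)

11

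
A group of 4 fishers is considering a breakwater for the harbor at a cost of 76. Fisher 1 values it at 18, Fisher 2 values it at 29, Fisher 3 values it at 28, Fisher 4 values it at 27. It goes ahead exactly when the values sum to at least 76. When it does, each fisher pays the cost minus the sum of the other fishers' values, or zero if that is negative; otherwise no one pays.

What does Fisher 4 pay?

Total value 102 ≥ cost 76, so the project is built.
The other fishers' values sum to 75.
Cost minus that sum is 76 - 75 = 1.

1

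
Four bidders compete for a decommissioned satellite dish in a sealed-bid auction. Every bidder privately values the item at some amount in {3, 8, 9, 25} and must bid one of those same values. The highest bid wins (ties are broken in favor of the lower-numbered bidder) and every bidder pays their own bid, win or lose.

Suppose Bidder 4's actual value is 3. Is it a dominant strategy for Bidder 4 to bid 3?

Yes

Check each profile of the others' bids and compare truth against every alternative bid.
Others bid (3, 3, 9): truth gives -3, best alternative gives -8.
Others bid (3, 3, 25): truth gives -3, best alternative gives -8.
Others bid (3, 8, 9): truth gives -3, best alternative gives -8.
Others bid (3, 8, 25): truth gives -3, best alternative gives -8.
Others bid (3, 9, 3): truth gives -3, best alternative gives -8.
Others bid (3, 9, 8): truth gives -3, best alternative gives -8.
(Remaining 58 profiles checked similarly; truth is weakly best in each.)
In every case the truthful bid is at least as good as any alternative, so it is a dominant strategy.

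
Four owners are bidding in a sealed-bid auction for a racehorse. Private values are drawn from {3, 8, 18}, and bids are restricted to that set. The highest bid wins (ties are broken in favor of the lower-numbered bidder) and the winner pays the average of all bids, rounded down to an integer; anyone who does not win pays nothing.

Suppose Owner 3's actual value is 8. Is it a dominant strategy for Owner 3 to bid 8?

Check each profile of the others' bids and compare truth against every alternative bid.
Others bid (3, 3, 8): truth gives 3, best alternative gives 0.
Others bid (3, 3, 3): truth gives 4, best alternative gives 2.
Others bid (3, 3, 18): truth gives 0, best alternative gives 0.
Others bid (3, 8, 3): truth gives 0, best alternative gives 0.
Others bid (3, 8, 8): truth gives 0, best alternative gives 0.
Others bid (3, 8, 18): truth gives 0, best alternative gives 0.
(Remaining 21 profiles checked similarly; truth is weakly best in each.)
In every case the truthful bid is at least as good as any alternative, so it is a dominant strategy.

Yes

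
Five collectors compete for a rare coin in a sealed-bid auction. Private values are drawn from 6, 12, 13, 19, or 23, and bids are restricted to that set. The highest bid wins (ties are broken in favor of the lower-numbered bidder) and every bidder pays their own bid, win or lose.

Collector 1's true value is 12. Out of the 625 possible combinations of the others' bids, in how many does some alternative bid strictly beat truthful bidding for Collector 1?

Others bid (6, 6, 6, 6): truth gives 0; bid 6 gives 6 > 0. Violating.
Others bid (6, 6, 6, 13): truth gives -12; bid 13 gives -1 > -12. Violating.
Others bid (6, 6, 6, 19): truth gives -12; bid 6 gives -6 > -12. Violating.
Others bid (6, 6, 6, 23): truth gives -12; bid 6 gives -6 > -12. Violating.
Others bid (6, 6, 6, 12): truth gives 0; no alternative beats it.
Others bid (6, 6, 12, 6): truth gives 0; no alternative beats it.
(Checking all 625 profiles: 610 have a profitable deviation, 15 do not.)

610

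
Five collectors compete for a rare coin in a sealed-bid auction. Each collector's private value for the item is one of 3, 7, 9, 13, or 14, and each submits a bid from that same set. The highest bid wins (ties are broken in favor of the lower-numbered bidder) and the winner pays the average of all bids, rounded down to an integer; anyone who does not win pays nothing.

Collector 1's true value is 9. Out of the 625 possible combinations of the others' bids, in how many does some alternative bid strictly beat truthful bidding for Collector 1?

73

Others bid (3, 3, 3, 3): truth gives 5; bid 3 gives 6 > 5. Violating.
Others bid (3, 3, 3, 7): truth gives 4; bid 7 gives 5 > 4. Violating.
Others bid (3, 3, 3, 13): truth gives 0; bid 13 gives 2 > 0. Violating.
Others bid (3, 3, 3, 14): truth gives 0; bid 14 gives 2 > 0. Violating.
Others bid (3, 3, 3, 9): truth gives 4; no alternative beats it.
Others bid (3, 3, 7, 7): truth gives 4; no alternative beats it.
(Checking all 625 profiles: 73 have a profitable deviation, 552 do not.)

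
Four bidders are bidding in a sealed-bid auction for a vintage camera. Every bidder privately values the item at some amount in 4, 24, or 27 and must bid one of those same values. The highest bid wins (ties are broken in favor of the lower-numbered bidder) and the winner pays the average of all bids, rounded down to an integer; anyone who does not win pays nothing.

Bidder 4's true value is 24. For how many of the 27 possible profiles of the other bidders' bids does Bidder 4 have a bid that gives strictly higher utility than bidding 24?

Others bid (4, 4, 24): truth gives 0; bid 27 gives 10 > 0. Violating.
Others bid (4, 24, 4): truth gives 0; bid 27 gives 10 > 0. Violating.
Others bid (4, 24, 24): truth gives 0; bid 27 gives 5 > 0. Violating.
Others bid (24, 4, 4): truth gives 0; bid 27 gives 10 > 0. Violating.
Others bid (4, 4, 4): truth gives 15; no alternative beats it.
Others bid (4, 4, 27): truth gives 0; no alternative beats it.
(Checking all 27 profiles: 6 have a profitable deviation, 21 do not.)

6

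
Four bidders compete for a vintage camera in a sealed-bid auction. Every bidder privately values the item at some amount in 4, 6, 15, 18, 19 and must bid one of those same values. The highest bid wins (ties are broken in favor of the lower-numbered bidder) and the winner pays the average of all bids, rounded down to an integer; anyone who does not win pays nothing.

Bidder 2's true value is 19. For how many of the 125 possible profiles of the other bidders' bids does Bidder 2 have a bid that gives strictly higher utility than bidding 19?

25

Others bid (4, 4, 4): truth gives 12; bid 6 gives 15 > 12. Violating.
Others bid (4, 4, 6): truth gives 11; bid 6 gives 14 > 11. Violating.
Others bid (4, 4, 15): truth gives 9; bid 15 gives 10 > 9. Violating.
Others bid (4, 6, 4): truth gives 11; bid 6 gives 14 > 11. Violating.
Others bid (4, 4, 18): truth gives 8; no alternative beats it.
Others bid (4, 4, 19): truth gives 8; no alternative beats it.
(Checking all 125 profiles: 25 have a profitable deviation, 100 do not.)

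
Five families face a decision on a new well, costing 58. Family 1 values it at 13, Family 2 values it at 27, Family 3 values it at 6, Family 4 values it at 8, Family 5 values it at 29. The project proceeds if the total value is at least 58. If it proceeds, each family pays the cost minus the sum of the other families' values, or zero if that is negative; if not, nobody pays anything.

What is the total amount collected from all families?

6

Total value 83 ≥ cost 58, so it is built.
Family 1: others sum to 70; max(0, 58 - 70) = 0.
Family 2: others sum to 56; max(0, 58 - 56) = 2.
Family 3: others sum to 77; max(0, 58 - 77) = 0.
Family 4: others sum to 75; max(0, 58 - 75) = 0.
Family 5: others sum to 54; max(0, 58 - 54) = 4.
Total collected = 0 + 2 + 0 + 0 + 4 = 6.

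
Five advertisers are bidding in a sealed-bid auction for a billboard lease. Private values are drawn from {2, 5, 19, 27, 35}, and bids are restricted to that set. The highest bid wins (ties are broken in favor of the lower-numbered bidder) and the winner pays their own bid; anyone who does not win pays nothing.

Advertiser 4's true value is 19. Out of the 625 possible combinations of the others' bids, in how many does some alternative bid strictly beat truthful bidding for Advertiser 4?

2

Others bid (2, 2, 2, 2): truth gives 0; bid 5 gives 14 > 0. Violating.
Others bid (2, 2, 2, 5): truth gives 0; bid 5 gives 14 > 0. Violating.
Others bid (2, 2, 2, 19): truth gives 0; no alternative beats it.
Others bid (2, 2, 2, 27): truth gives 0; no alternative beats it.
(Checking all 625 profiles: 2 have a profitable deviation, 623 do not.)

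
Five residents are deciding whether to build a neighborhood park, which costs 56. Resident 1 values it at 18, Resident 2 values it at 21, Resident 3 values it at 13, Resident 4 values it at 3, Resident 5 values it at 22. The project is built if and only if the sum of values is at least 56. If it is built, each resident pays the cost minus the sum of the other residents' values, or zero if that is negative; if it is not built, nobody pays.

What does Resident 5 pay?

1

Total value 77 ≥ cost 56, so the project is built.
The other residents' values sum to 55.
Cost minus that sum is 56 - 55 = 1.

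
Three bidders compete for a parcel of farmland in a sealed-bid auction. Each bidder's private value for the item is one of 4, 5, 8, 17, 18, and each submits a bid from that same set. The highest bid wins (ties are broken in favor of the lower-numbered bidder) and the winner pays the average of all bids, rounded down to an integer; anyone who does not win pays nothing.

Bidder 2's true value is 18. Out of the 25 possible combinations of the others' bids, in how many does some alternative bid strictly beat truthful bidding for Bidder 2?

8

Others bid (4, 4): truth gives 10; bid 5 gives 14 > 10. Violating.
Others bid (4, 5): truth gives 9; bid 5 gives 14 > 9. Violating.
Others bid (4, 8): truth gives 8; bid 8 gives 12 > 8. Violating.
Others bid (4, 17): truth gives 5; bid 17 gives 6 > 5. Violating.
Others bid (4, 18): truth gives 5; no alternative beats it.
Others bid (5, 17): truth gives 5; no alternative beats it.
(Checking all 25 profiles: 8 have a profitable deviation, 17 do not.)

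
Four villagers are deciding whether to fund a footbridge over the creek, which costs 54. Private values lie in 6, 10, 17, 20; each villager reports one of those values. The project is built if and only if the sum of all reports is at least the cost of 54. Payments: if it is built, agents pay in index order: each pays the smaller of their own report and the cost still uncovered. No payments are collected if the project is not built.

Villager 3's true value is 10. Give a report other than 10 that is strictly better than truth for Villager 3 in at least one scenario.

Suppose Villager 1 reports 10, Villager 2 reports 20 and Villager 4 reports 20.
Report 10: project built, pays 10, utility 10 - 10 = 0.
Report 6: project built, pays 6, utility 10 - 6 = 4.
So reporting 6 beats truth here (4 > 0).

6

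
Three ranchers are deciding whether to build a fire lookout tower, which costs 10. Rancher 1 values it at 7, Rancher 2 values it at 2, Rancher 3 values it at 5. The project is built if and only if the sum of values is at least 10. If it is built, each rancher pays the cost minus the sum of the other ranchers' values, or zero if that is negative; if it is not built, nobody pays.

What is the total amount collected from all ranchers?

4

Total value 14 ≥ cost 10, so it is built.
Rancher 1: others sum to 7; max(0, 10 - 7) = 3.
Rancher 2: others sum to 12; max(0, 10 - 12) = 0.
Rancher 3: others sum to 9; max(0, 10 - 9) = 1.
Total collected = 3 + 0 + 1 = 4.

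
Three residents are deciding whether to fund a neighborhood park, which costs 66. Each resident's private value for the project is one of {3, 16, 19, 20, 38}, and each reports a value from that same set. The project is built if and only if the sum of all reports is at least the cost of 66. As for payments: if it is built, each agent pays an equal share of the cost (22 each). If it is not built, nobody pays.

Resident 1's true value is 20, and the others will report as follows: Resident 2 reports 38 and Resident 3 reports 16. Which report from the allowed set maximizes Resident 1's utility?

3

Report 3: project not built, utility 0.
Report 16: project built, pays 22, utility 20 - 22 = -2.
Report 19: project built, pays 22, utility 20 - 22 = -2.
Report 20: project built, pays 22, utility 20 - 22 = -2.
Report 38: project built, pays 22, utility 20 - 22 = -2.
The best choice is 3 with utility 0.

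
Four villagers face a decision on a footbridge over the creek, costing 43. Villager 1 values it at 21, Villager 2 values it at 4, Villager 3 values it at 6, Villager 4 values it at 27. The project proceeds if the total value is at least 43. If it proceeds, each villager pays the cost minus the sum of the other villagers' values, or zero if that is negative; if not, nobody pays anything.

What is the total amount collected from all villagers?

Total value 58 ≥ cost 43, so it is built.
Villager 1: others sum to 37; max(0, 43 - 37) = 6.
Villager 2: others sum to 54; max(0, 43 - 54) = 0.
Villager 3: others sum to 52; max(0, 43 - 52) = 0.
Villager 4: others sum to 31; max(0, 43 - 31) = 12.
Total collected = 6 + 0 + 0 + 12 = 18.

18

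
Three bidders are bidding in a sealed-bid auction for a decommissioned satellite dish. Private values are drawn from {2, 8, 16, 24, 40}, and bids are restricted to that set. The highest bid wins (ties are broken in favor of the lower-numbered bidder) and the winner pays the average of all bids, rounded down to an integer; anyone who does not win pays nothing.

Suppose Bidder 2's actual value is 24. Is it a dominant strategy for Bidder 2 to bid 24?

No

Consider the case where Bidder 1 bids 2 and Bidder 3 bids 2.
Truthful bid 24: wins, pays 9, utility 24 - 9 = 15.
Bid 8 instead: wins, pays 4, utility 24 - 4 = 20.
Since 20 > 15, bidding 8 is strictly better here, so truthful bidding is not dominant.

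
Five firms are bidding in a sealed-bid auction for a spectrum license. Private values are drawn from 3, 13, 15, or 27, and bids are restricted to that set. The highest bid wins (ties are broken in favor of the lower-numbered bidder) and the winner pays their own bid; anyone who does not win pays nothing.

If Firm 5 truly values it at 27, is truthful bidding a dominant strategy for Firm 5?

Consider the case where Firm 1 bids 3, Firm 2 bids 3, Firm 3 bids 3 and Firm 4 bids 3.
Truthful bid 27: wins, pays 27, utility 27 - 27 = 0.
Bid 13 instead: wins, pays 13, utility 27 - 13 = 14.
Since 14 > 0, bidding 13 is strictly better here, so truthful bidding is not dominant.

No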